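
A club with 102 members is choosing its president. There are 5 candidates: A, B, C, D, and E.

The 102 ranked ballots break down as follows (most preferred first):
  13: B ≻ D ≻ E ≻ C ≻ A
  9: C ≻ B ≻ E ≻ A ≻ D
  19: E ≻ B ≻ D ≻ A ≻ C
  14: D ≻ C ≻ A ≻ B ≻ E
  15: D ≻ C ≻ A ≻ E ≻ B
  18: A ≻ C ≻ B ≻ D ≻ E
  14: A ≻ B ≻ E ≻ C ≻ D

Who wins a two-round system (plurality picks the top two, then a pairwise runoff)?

Round 1 first-place votes: A 32, B 13, C 9, D 29, E 19. A and D advance.
Runoff: A is ranked above D on 41 ballots, D above A on 61.

D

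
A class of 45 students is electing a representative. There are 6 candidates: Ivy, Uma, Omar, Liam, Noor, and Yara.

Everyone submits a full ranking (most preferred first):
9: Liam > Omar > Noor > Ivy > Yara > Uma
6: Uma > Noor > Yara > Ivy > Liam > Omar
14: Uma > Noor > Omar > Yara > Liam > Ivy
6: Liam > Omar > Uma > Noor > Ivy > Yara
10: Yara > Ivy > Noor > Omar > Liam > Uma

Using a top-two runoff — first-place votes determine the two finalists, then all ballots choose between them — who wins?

Liam

Round 1 first-place votes: Ivy 0, Uma 20, Omar 0, Liam 15, Noor 0, Yara 10. Uma and Liam advance.
Runoff: Uma is ranked above Liam on 20 ballots, Liam above Uma on 25.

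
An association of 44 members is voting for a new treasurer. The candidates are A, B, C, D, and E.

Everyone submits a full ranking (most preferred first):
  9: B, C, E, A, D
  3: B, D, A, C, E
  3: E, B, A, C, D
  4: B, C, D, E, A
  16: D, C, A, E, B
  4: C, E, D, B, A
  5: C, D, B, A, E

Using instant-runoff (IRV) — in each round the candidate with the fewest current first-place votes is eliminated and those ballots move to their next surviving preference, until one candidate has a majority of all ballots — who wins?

D

Round 1: A 0, B 16, C 9, D 16, E 3. A eliminated.
Round 2: B 16, C 9, D 16, E 3. E eliminated.
Round 3: B 19, C 9, D 16. C eliminated.
Round 4: B 19, D 25. D has a majority (≥23).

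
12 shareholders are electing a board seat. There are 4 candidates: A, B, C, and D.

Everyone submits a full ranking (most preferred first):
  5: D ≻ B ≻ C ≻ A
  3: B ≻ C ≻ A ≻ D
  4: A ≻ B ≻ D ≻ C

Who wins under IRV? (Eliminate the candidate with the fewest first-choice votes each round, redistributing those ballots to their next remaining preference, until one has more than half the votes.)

Round 1: A 4, B 3, C 0, D 5. C eliminated.
Round 2: A 4, B 3, D 5. B eliminated.
Round 3: A 7, D 5. A has a majority (≥7).

A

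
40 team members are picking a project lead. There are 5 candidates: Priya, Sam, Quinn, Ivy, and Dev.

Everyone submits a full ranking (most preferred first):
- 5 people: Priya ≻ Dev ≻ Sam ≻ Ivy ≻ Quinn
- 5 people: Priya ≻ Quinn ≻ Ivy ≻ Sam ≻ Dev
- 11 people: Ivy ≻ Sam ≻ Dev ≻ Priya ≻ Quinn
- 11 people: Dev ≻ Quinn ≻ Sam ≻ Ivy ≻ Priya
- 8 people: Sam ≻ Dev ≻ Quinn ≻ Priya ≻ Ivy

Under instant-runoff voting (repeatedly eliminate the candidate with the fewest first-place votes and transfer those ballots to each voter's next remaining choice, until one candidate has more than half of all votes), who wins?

Dev

Round 1: Priya 10, Sam 8, Quinn 0, Ivy 11, Dev 11. Quinn eliminated.
Round 2: Priya 10, Sam 8, Ivy 11, Dev 11. Sam eliminated.
Round 3: Priya 10, Ivy 11, Dev 19. Priya eliminated.
Round 4: Ivy 16, Dev 24. Dev has a majority (≥21).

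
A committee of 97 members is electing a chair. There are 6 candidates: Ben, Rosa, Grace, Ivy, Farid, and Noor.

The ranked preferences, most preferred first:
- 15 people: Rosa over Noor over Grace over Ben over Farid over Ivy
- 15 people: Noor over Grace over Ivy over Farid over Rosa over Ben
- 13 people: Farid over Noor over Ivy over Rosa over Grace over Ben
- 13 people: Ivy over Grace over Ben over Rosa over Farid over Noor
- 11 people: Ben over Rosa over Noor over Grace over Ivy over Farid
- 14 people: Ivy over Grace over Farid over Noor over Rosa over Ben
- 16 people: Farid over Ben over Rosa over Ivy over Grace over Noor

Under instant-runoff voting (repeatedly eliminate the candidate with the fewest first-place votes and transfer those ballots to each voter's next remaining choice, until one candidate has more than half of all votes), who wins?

Round 1: Ben 11, Rosa 15, Grace 0, Ivy 27, Farid 29, Noor 15. Grace eliminated.
Round 2: Ben 11, Rosa 15, Ivy 27, Farid 29, Noor 15. Ben eliminated.
Round 3: Rosa 26, Ivy 27, Farid 29, Noor 15. Noor eliminated.
Round 4: Rosa 26, Ivy 42, Farid 29. Rosa eliminated.
Round 5: Ivy 53, Farid 44. Ivy has a majority (≥49).

Ivy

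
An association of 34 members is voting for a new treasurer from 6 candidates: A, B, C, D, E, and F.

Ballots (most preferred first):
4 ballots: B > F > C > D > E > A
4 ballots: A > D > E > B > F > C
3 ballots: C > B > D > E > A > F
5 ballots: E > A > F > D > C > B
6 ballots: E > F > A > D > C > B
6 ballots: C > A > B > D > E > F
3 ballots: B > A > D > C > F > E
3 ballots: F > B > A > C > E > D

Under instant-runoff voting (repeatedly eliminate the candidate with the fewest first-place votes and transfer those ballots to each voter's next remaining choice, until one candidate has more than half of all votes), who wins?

Round 1: A 4, B 7, C 9, D 0, E 11, F 3. D eliminated.
Round 2: A 4, B 7, C 9, E 11, F 3. F eliminated.
Round 3: A 4, B 10, C 9, E 11. A eliminated.
Round 4: B 10, C 9, E 15. C eliminated.
Round 5: B 19, E 15. B has a majority (≥18).

B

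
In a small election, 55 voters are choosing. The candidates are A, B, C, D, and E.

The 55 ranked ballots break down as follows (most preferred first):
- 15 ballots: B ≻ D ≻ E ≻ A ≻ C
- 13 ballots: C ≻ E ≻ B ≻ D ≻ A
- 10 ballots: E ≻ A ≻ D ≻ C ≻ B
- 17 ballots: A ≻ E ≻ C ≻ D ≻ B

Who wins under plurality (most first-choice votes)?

A

First-place votes: A 17, B 15, C 13, D 0, E 10.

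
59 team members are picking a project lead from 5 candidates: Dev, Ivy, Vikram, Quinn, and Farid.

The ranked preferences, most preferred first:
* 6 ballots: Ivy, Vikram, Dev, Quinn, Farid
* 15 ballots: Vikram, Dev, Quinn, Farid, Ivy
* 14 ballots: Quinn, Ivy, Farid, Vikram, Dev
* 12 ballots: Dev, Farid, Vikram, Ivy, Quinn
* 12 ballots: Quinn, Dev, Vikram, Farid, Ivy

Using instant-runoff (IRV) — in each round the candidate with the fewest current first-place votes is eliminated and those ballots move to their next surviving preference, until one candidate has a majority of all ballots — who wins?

Vikram

Round 1: Dev 12, Ivy 6, Vikram 15, Quinn 26, Farid 0. Farid eliminated.
Round 2: Dev 12, Ivy 6, Vikram 15, Quinn 26. Ivy eliminated.
Round 3: Dev 12, Vikram 21, Quinn 26. Dev eliminated.
Round 4: Vikram 33, Quinn 26. Vikram has a majority (≥30).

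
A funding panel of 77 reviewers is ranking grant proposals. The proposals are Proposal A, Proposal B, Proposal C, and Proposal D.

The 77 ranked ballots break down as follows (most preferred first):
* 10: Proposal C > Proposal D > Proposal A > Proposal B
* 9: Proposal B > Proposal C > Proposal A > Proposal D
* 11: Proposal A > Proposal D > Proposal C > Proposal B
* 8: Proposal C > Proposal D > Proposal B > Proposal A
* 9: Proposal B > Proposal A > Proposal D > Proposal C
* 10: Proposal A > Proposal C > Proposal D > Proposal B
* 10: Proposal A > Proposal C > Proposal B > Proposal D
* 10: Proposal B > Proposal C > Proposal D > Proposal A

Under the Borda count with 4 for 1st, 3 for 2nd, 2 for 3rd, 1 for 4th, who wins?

Proposal C

Proposal A: 10×2 + 9×2 + 11×4 + 8×1 + 9×3 + 10×4 + 10×4 + 10×1 = 207
Proposal B: 10×1 + 9×4 + 11×1 + 8×2 + 9×4 + 10×1 + 10×2 + 10×4 = 179
Proposal C: 10×4 + 9×3 + 11×2 + 8×4 + 9×1 + 10×3 + 10×3 + 10×3 = 220
Proposal D: 10×3 + 9×1 + 11×3 + 8×3 + 9×2 + 10×2 + 10×1 + 10×2 = 164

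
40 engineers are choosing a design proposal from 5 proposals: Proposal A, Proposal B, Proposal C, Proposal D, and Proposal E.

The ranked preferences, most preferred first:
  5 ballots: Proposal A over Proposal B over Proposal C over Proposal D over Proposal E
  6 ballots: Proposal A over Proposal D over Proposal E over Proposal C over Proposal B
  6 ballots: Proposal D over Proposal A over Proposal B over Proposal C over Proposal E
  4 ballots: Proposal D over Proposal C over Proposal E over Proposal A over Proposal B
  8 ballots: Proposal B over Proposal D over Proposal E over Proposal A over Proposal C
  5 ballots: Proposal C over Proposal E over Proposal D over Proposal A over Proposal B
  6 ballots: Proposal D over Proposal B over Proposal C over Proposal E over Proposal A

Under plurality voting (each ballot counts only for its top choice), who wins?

First-place votes: Proposal A 11, Proposal B 8, Proposal C 5, Proposal D 16, Proposal E 0.

Proposal D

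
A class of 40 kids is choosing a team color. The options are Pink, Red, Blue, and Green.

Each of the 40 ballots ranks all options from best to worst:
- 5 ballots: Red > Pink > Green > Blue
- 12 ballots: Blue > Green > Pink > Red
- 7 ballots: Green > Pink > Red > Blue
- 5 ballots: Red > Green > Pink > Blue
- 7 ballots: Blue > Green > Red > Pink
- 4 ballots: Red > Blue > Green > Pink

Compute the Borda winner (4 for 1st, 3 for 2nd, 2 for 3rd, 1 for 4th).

Pink: 5×3 + 12×2 + 7×3 + 5×2 + 7×1 + 4×1 = 81
Red: 5×4 + 12×1 + 7×2 + 5×4 + 7×2 + 4×4 = 96
Blue: 5×1 + 12×4 + 7×1 + 5×1 + 7×4 + 4×3 = 105
Green: 5×2 + 12×3 + 7×4 + 5×3 + 7×3 + 4×2 = 118

Green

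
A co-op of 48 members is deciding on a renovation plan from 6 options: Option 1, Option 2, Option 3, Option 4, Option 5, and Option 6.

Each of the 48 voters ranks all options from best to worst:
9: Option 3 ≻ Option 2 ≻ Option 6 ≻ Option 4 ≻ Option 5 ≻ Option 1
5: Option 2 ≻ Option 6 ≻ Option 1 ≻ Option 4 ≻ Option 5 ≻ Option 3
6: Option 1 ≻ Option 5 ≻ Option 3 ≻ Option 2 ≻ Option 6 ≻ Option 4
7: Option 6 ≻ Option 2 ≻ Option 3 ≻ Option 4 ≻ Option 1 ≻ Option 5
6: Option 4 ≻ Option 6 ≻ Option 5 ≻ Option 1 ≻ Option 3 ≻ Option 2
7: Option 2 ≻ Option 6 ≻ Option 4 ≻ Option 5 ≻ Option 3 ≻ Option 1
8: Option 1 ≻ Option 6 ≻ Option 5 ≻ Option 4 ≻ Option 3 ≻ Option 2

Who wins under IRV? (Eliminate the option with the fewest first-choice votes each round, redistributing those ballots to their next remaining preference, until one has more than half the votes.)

Round 1: Option 1 14, Option 2 12, Option 3 9, Option 4 6, Option 5 0, Option 6 7. Option 5 eliminated.
Round 2: Option 1 14, Option 2 12, Option 3 9, Option 4 6, Option 6 7. Option 4 eliminated.
Round 3: Option 1 14, Option 2 12, Option 3 9, Option 6 13. Option 3 eliminated.
Round 4: Option 1 14, Option 2 21, Option 6 13. Option 6 eliminated.
Round 5: Option 1 20, Option 2 28. Option 2 has a majority (≥25).

Option 2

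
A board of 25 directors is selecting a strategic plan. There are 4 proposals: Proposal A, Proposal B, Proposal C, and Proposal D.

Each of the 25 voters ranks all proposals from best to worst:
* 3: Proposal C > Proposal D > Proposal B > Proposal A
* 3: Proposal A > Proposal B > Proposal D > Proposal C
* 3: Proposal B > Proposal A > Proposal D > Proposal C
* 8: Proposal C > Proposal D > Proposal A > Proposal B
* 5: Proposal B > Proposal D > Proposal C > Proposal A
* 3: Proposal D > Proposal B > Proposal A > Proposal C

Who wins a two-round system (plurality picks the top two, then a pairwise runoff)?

Proposal B

Round 1 first-place votes: Proposal A 3, Proposal B 8, Proposal C 11, Proposal D 3. Proposal C and Proposal B advance.
Runoff: Proposal C is ranked above Proposal B on 11 ballots, Proposal B above Proposal C on 14.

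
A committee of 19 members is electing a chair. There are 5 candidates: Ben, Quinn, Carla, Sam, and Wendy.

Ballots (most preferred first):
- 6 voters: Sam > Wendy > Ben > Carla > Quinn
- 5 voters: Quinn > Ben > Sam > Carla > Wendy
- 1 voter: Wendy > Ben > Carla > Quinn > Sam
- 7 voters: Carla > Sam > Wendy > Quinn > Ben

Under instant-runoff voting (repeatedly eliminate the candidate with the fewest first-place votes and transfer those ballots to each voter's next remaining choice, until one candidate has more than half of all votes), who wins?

Sam

Round 1: Ben 0, Quinn 5, Carla 7, Sam 6, Wendy 1. Ben eliminated.
Round 2: Quinn 5, Carla 7, Sam 6, Wendy 1. Wendy eliminated.
Round 3: Quinn 5, Carla 8, Sam 6. Quinn eliminated.
Round 4: Carla 8, Sam 11. Sam has a majority (≥10).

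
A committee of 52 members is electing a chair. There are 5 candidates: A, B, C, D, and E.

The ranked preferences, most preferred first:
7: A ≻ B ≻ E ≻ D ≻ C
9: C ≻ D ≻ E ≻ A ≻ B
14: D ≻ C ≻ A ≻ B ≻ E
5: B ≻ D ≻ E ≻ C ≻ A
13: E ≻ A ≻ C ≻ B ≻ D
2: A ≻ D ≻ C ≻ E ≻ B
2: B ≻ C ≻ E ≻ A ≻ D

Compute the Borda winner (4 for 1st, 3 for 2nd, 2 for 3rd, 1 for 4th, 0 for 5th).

C

A: 7×4 + 9×1 + 14×2 + 5×0 + 13×3 + 2×4 + 2×1 = 114
B: 7×3 + 9×0 + 14×1 + 5×4 + 13×1 + 2×0 + 2×4 = 76
C: 7×0 + 9×4 + 14×3 + 5×1 + 13×2 + 2×2 + 2×3 = 119
D: 7×1 + 9×3 + 14×4 + 5×3 + 13×0 + 2×3 + 2×0 = 111
E: 7×2 + 9×2 + 14×0 + 5×2 + 13×4 + 2×1 + 2×2 = 100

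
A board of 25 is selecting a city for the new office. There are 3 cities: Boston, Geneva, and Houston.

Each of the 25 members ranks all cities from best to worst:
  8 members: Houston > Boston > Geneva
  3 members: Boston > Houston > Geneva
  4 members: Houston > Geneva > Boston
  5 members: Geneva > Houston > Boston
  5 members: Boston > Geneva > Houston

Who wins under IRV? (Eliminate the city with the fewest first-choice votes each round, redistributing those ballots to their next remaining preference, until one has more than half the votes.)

Houston

Round 1: Boston 8, Geneva 5, Houston 12. Geneva eliminated.
Round 2: Boston 8, Houston 17. Houston has a majority (≥13).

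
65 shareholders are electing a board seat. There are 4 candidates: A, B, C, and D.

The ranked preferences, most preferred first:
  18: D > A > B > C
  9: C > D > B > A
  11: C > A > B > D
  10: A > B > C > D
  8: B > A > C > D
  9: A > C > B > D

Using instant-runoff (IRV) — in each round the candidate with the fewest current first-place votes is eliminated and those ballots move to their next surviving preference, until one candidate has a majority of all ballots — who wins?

Round 1: A 19, B 8, C 20, D 18. B eliminated.
Round 2: A 27, C 20, D 18. D eliminated.
Round 3: A 45, C 20. A has a majority (≥33).

A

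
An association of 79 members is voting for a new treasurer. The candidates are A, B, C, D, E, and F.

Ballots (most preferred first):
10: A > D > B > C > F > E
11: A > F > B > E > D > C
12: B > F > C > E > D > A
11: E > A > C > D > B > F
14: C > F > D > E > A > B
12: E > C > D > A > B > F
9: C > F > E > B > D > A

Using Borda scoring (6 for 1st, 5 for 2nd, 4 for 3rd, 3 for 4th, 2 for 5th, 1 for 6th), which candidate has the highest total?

C

A: 10×6 + 11×6 + 12×1 + 11×5 + 14×2 + 12×3 + 9×1 = 266
B: 10×4 + 11×4 + 12×6 + 11×2 + 14×1 + 12×2 + 9×3 = 243
C: 10×3 + 11×1 + 12×4 + 11×4 + 14×6 + 12×5 + 9×6 = 331
D: 10×5 + 11×2 + 12×2 + 11×3 + 14×4 + 12×4 + 9×2 = 251
E: 10×1 + 11×3 + 12×3 + 11×6 + 14×3 + 12×6 + 9×4 = 295
F: 10×2 + 11×5 + 12×5 + 11×1 + 14×5 + 12×1 + 9×5 = 273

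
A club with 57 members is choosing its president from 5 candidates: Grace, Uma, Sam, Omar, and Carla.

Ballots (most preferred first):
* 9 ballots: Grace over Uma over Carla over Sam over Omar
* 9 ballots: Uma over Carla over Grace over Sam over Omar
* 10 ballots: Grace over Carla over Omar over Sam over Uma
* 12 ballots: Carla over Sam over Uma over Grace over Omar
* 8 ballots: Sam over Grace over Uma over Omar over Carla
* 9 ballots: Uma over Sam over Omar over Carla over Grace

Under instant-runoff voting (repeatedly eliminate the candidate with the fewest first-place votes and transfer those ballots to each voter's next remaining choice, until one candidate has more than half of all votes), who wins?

Round 1: Grace 19, Uma 18, Sam 8, Omar 0, Carla 12. Omar eliminated.
Round 2: Grace 19, Uma 18, Sam 8, Carla 12. Sam eliminated.
Round 3: Grace 27, Uma 18, Carla 12. Carla eliminated.
Round 4: Grace 27, Uma 30. Uma has a majority (≥29).

Uma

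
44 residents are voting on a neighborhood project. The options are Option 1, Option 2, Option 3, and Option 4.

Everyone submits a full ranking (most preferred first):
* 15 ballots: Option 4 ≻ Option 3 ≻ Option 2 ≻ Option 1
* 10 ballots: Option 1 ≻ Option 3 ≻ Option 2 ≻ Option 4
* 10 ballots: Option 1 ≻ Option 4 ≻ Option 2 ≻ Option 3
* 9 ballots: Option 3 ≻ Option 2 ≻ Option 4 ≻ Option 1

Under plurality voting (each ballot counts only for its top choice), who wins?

Option 1

First-place votes: Option 1 20, Option 2 0, Option 3 9, Option 4 15.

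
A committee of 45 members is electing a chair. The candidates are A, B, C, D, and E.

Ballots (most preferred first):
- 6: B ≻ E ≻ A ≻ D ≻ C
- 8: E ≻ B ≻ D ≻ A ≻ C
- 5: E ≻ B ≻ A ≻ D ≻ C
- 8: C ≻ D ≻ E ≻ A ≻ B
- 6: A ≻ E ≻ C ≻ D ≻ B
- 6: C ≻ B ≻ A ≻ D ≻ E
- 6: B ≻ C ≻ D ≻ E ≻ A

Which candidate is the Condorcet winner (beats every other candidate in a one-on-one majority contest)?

E vs A: 33–12
E vs B: 27–18
E vs C: 25–20
E vs D: 25–20
E beats every other candidate.

E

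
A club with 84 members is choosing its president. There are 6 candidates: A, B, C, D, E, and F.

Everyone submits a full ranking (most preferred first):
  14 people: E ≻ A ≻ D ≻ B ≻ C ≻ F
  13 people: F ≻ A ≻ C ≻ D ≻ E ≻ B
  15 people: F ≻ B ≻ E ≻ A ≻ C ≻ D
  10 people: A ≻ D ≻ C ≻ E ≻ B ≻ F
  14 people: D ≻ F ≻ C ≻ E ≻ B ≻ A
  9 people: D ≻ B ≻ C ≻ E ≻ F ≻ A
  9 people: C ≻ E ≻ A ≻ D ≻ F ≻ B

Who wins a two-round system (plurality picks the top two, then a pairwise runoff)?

D

Round 1 first-place votes: A 10, B 0, C 9, D 23, E 14, F 28. F and D advance.
Runoff: F is ranked above D on 28 ballots, D above F on 56.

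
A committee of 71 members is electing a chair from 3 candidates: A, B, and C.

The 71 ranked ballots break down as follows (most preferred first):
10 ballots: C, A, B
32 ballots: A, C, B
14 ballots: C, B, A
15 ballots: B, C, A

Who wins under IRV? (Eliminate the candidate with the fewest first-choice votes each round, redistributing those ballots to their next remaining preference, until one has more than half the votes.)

Round 1: A 32, B 15, C 24. B eliminated.
Round 2: A 32, C 39. C has a majority (≥36).

C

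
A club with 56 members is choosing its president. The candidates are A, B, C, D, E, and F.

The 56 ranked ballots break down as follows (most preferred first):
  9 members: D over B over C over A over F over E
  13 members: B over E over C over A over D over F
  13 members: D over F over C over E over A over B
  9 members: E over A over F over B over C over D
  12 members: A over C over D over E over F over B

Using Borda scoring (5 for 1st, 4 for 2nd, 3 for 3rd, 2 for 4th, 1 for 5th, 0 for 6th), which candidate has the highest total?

A: 9×2 + 13×2 + 13×1 + 9×4 + 12×5 = 153
B: 9×4 + 13×5 + 13×0 + 9×2 + 12×0 = 119
C: 9×3 + 13×3 + 13×3 + 9×1 + 12×4 = 162
D: 9×5 + 13×1 + 13×5 + 9×0 + 12×3 = 159
E: 9×0 + 13×4 + 13×2 + 9×5 + 12×2 = 147
F: 9×1 + 13×0 + 13×4 + 9×3 + 12×1 = 100

C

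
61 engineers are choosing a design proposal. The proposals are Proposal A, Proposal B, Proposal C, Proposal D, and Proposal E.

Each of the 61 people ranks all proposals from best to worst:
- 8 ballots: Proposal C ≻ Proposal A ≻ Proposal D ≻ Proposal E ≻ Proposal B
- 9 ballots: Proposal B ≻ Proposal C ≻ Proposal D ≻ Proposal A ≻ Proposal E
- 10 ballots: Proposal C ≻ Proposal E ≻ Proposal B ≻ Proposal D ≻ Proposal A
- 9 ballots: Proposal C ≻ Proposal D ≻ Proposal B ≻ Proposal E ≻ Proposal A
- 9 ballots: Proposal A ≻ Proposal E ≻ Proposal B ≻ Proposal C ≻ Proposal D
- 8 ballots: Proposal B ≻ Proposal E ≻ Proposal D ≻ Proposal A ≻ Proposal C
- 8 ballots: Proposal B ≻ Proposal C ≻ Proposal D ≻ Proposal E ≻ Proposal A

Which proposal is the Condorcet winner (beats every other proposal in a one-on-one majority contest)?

Proposal B

Proposal B vs Proposal A: 44–17
Proposal B vs Proposal C: 34–27
Proposal B vs Proposal D: 44–17
Proposal B vs Proposal E: 34–27
Proposal B beats every other proposal.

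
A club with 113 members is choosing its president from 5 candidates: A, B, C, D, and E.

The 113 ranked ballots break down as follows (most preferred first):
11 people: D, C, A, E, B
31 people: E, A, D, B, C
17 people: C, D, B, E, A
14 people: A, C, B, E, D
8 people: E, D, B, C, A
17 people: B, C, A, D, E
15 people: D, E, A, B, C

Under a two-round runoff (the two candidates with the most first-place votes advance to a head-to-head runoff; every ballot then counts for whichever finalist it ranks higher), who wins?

Round 1 first-place votes: A 14, B 17, C 17, D 26, E 39. E and D advance.
Runoff: E is ranked above D on 53 ballots, D above E on 60.

D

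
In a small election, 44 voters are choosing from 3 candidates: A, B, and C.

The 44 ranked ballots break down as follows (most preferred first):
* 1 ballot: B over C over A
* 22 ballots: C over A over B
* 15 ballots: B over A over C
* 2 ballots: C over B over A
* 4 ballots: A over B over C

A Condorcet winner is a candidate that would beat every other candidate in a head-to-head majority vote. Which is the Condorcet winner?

C vs A: 25–19
C vs B: 24–20
C beats every other candidate.

C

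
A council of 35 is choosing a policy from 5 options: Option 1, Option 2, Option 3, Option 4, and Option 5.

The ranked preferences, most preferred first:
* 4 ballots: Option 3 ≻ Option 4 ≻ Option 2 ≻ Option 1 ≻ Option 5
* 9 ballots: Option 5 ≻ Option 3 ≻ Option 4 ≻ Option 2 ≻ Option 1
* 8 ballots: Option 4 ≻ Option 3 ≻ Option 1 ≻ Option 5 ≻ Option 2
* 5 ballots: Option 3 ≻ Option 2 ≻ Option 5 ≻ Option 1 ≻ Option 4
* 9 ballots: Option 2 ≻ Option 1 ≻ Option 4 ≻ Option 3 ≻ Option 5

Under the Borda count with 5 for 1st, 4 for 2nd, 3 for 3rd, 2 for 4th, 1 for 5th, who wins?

Option 1: 4×2 + 9×1 + 8×3 + 5×2 + 9×4 = 87
Option 2: 4×3 + 9×2 + 8×1 + 5×4 + 9×5 = 103
Option 3: 4×5 + 9×4 + 8×4 + 5×5 + 9×2 = 131
Option 4: 4×4 + 9×3 + 8×5 + 5×1 + 9×3 = 115
Option 5: 4×1 + 9×5 + 8×2 + 5×3 + 9×1 = 89

Option 3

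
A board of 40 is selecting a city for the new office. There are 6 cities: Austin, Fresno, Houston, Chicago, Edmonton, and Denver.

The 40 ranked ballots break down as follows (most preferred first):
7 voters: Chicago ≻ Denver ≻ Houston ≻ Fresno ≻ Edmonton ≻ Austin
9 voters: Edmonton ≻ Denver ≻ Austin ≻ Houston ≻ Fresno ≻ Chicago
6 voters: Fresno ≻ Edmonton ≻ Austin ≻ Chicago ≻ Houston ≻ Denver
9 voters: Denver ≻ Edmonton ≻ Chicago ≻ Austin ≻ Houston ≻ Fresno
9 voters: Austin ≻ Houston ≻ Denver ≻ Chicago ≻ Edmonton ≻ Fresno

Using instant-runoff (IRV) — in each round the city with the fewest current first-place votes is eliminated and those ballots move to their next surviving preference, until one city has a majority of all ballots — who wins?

Denver

Round 1: Austin 9, Fresno 6, Houston 0, Chicago 7, Edmonton 9, Denver 9. Houston eliminated.
Round 2: Austin 9, Fresno 6, Chicago 7, Edmonton 9, Denver 9. Fresno eliminated.
Round 3: Austin 9, Chicago 7, Edmonton 15, Denver 9. Chicago eliminated.
Round 4: Austin 9, Edmonton 15, Denver 16. Austin eliminated.
Round 5: Edmonton 15, Denver 25. Denver has a majority (≥21).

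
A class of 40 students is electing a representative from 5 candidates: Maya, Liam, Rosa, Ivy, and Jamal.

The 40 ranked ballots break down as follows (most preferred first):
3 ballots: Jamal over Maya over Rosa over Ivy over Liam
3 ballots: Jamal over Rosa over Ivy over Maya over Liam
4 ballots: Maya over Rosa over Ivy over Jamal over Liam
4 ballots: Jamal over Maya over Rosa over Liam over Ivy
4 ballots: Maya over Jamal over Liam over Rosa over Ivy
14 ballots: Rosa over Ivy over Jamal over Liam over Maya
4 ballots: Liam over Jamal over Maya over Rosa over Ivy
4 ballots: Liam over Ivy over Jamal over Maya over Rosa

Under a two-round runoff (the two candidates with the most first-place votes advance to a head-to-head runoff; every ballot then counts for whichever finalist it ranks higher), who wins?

Jamal

Round 1 first-place votes: Maya 8, Liam 8, Rosa 14, Ivy 0, Jamal 10. Rosa and Jamal advance.
Runoff: Rosa is ranked above Jamal on 18 ballots, Jamal above Rosa on 22.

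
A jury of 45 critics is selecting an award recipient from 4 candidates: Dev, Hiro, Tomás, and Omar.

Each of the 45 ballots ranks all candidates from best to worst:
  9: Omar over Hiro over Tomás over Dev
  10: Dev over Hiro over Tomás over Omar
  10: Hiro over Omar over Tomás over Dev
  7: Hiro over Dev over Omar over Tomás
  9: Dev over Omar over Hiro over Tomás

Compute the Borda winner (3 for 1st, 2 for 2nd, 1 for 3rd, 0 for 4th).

Dev: 9×0 + 10×3 + 10×0 + 7×2 + 9×3 = 71
Hiro: 9×2 + 10×2 + 10×3 + 7×3 + 9×1 = 98
Tomás: 9×1 + 10×1 + 10×1 + 7×0 + 9×0 = 29
Omar: 9×3 + 10×0 + 10×2 + 7×1 + 9×2 = 72

Hiro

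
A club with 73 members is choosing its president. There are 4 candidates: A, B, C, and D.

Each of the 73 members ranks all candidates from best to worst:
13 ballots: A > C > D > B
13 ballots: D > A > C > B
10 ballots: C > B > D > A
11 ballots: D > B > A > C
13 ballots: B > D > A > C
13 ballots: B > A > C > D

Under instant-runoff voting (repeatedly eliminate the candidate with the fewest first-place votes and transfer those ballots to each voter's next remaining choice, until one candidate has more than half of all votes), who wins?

Round 1: A 13, B 26, C 10, D 24. C eliminated.
Round 2: A 13, B 36, D 24. A eliminated.
Round 3: B 36, D 37. D has a majority (≥37).

D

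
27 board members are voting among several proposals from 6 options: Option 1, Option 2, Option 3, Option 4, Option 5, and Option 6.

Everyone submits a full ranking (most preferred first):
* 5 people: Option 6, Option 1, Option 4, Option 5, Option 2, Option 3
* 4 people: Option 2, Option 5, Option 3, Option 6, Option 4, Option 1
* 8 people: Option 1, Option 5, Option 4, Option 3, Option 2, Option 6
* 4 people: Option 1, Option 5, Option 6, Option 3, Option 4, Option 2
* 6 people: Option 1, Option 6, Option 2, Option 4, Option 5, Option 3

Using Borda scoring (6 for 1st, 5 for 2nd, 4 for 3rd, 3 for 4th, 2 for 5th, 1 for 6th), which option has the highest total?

Option 1

Option 1: 5×5 + 4×1 + 8×6 + 4×6 + 6×6 = 137
Option 2: 5×2 + 4×6 + 8×2 + 4×1 + 6×4 = 78
Option 3: 5×1 + 4×4 + 8×3 + 4×3 + 6×1 = 63
Option 4: 5×4 + 4×2 + 8×4 + 4×2 + 6×3 = 86
Option 5: 5×3 + 4×5 + 8×5 + 4×5 + 6×2 = 107
Option 6: 5×6 + 4×3 + 8×1 + 4×4 + 6×5 = 96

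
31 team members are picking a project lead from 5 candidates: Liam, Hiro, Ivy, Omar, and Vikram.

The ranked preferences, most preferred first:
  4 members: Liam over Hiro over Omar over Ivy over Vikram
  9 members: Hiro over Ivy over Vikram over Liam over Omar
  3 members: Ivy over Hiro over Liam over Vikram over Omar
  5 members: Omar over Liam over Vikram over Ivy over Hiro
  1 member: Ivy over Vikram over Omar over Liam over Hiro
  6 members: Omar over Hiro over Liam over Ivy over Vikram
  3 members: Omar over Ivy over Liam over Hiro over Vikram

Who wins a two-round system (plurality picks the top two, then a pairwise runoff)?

Hiro

Round 1 first-place votes: Liam 4, Hiro 9, Ivy 4, Omar 14, Vikram 0. Omar and Hiro advance.
Runoff: Omar is ranked above Hiro on 15 ballots, Hiro above Omar on 16.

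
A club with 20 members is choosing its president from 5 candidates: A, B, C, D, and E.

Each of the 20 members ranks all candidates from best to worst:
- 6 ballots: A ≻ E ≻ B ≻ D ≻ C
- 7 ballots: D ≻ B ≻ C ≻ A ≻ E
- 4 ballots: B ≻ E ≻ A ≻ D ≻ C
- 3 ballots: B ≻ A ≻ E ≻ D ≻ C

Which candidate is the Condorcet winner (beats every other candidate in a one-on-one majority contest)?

B vs A: 14–6
B vs C: 20–0
B vs D: 13–7
B vs E: 14–6
B beats every other candidate.

B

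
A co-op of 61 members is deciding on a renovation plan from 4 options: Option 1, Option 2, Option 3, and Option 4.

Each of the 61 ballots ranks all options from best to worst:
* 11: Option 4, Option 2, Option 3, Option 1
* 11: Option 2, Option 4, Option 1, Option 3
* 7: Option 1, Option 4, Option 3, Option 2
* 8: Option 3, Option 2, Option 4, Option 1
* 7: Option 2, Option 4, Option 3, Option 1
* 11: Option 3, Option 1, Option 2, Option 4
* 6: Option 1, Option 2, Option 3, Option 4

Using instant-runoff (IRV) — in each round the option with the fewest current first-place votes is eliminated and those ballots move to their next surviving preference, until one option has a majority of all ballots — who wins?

Option 2

Round 1: Option 1 13, Option 2 18, Option 3 19, Option 4 11. Option 4 eliminated.
Round 2: Option 1 13, Option 2 29, Option 3 19. Option 1 eliminated.
Round 3: Option 2 35, Option 3 26. Option 2 has a majority (≥31).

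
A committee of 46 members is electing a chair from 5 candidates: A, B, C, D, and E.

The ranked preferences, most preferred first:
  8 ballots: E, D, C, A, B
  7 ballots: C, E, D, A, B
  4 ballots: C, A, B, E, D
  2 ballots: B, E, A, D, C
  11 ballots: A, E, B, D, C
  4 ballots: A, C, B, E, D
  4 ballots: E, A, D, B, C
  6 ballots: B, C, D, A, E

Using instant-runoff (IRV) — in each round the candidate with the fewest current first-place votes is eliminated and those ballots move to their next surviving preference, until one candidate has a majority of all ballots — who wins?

C

Round 1: A 15, B 8, C 11, D 0, E 12. D eliminated.
Round 2: A 15, B 8, C 11, E 12. B eliminated.
Round 3: A 15, C 17, E 14. E eliminated.
Round 4: A 21, C 25. C has a majority (≥24).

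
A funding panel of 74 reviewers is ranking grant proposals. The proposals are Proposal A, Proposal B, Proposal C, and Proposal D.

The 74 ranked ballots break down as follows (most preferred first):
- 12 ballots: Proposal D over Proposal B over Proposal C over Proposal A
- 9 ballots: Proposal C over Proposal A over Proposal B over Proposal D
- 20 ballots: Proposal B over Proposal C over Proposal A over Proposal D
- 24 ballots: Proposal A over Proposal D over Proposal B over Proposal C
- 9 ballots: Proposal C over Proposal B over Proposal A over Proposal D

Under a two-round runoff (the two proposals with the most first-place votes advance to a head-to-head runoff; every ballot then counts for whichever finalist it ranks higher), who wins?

Proposal B

Round 1 first-place votes: Proposal A 24, Proposal B 20, Proposal C 18, Proposal D 12. Proposal A and Proposal B advance.
Runoff: Proposal A is ranked above Proposal B on 33 ballots, Proposal B above Proposal A on 41.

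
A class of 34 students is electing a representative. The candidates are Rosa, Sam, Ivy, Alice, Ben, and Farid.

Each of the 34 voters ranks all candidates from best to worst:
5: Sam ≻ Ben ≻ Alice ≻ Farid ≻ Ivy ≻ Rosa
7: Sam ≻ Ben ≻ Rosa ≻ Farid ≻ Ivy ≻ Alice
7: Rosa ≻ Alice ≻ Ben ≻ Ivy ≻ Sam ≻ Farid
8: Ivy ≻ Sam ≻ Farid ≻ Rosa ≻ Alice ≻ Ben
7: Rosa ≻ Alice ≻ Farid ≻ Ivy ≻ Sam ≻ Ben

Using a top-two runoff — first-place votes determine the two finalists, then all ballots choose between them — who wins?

Round 1 first-place votes: Rosa 14, Sam 12, Ivy 8, Alice 0, Ben 0, Farid 0. Rosa and Sam advance.
Runoff: Rosa is ranked above Sam on 14 ballots, Sam above Rosa on 20.

Sam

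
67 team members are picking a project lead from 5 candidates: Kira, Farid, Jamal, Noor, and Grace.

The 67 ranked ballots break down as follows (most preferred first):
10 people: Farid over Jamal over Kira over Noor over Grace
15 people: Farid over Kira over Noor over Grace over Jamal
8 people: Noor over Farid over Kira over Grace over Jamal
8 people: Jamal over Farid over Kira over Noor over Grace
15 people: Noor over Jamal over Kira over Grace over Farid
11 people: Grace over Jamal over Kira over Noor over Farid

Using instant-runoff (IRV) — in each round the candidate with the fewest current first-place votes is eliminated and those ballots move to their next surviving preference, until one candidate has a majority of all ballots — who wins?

Round 1: Kira 0, Farid 25, Jamal 8, Noor 23, Grace 11. Kira eliminated.
Round 2: Farid 25, Jamal 8, Noor 23, Grace 11. Jamal eliminated.
Round 3: Farid 33, Noor 23, Grace 11. Grace eliminated.
Round 4: Farid 33, Noor 34. Noor has a majority (≥34).

Noor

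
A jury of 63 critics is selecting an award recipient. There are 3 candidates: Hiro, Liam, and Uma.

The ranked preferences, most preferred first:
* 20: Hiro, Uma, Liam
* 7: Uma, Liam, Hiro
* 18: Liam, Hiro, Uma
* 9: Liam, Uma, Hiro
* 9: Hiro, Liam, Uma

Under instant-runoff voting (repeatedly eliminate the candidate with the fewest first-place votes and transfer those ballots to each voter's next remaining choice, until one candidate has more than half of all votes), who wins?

Round 1: Hiro 29, Liam 27, Uma 7. Uma eliminated.
Round 2: Hiro 29, Liam 34. Liam has a majority (≥32).

Liam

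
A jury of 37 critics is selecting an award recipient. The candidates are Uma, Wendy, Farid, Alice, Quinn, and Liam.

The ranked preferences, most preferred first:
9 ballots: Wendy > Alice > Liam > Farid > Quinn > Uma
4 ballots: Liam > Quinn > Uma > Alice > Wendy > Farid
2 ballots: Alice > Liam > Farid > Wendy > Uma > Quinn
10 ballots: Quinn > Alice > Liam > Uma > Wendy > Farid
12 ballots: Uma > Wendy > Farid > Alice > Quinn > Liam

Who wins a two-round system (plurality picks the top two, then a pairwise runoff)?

Round 1 first-place votes: Uma 12, Wendy 9, Farid 0, Alice 2, Quinn 10, Liam 4. Uma and Quinn advance.
Runoff: Uma is ranked above Quinn on 14 ballots, Quinn above Uma on 23.

Quinn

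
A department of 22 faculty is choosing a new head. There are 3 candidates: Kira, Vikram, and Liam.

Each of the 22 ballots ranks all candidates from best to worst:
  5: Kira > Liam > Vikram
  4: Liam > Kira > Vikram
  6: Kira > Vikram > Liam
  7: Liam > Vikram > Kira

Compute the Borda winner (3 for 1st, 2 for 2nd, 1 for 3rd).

Liam

Kira: 5×3 + 4×2 + 6×3 + 7×1 = 48
Vikram: 5×1 + 4×1 + 6×2 + 7×2 = 35
Liam: 5×2 + 4×3 + 6×1 + 7×3 = 49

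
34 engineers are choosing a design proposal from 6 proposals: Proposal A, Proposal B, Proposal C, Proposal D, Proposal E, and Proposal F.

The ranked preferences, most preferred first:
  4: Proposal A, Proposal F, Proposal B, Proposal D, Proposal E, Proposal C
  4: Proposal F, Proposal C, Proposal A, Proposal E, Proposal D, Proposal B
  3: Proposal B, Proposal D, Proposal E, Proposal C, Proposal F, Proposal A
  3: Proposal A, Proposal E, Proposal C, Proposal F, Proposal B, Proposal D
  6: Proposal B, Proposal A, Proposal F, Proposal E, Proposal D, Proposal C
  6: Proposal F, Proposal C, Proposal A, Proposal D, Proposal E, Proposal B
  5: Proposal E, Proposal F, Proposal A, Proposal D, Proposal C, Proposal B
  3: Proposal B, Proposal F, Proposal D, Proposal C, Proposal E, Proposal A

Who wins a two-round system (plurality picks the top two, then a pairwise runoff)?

Proposal F

Round 1 first-place votes: Proposal A 7, Proposal B 12, Proposal C 0, Proposal D 0, Proposal E 5, Proposal F 10. Proposal B and Proposal F advance.
Runoff: Proposal B is ranked above Proposal F on 12 ballots, Proposal F above Proposal B on 22.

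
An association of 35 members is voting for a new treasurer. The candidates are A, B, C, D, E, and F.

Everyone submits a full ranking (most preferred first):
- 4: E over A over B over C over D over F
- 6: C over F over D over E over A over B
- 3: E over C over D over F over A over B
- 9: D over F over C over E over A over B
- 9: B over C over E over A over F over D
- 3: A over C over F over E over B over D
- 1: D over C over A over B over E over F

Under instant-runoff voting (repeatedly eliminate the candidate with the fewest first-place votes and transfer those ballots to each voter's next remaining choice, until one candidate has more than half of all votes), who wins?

C

Round 1: A 3, B 9, C 6, D 10, E 7, F 0. F eliminated.
Round 2: A 3, B 9, C 6, D 10, E 7. A eliminated.
Round 3: B 9, C 9, D 10, E 7. E eliminated.
Round 4: B 13, C 12, D 10. D eliminated.
Round 5: B 13, C 22. C has a majority (≥18).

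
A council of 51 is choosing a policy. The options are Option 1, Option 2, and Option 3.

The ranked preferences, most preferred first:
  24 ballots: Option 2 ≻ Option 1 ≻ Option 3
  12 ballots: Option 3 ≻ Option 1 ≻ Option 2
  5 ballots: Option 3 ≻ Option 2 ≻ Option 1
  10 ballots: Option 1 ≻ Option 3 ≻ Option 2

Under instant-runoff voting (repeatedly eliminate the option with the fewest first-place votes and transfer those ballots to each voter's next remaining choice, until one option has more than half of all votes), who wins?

Round 1: Option 1 10, Option 2 24, Option 3 17. Option 1 eliminated.
Round 2: Option 2 24, Option 3 27. Option 3 has a majority (≥26).

Option 3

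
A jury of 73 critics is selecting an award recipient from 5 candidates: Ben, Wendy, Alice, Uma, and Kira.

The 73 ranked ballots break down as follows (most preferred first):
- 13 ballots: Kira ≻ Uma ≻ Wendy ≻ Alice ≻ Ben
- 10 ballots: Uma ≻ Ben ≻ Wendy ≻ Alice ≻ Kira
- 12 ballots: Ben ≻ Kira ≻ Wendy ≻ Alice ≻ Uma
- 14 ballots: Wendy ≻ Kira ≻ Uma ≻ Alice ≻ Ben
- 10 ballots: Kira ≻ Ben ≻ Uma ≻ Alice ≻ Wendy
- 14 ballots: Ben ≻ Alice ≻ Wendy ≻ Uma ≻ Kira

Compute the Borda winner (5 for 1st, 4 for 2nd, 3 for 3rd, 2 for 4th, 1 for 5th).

Kira

Ben: 13×1 + 10×4 + 12×5 + 14×1 + 10×4 + 14×5 = 237
Wendy: 13×3 + 10×3 + 12×3 + 14×5 + 10×1 + 14×3 = 227
Alice: 13×2 + 10×2 + 12×2 + 14×2 + 10×2 + 14×4 = 174
Uma: 13×4 + 10×5 + 12×1 + 14×3 + 10×3 + 14×2 = 214
Kira: 13×5 + 10×1 + 12×4 + 14×4 + 10×5 + 14×1 = 243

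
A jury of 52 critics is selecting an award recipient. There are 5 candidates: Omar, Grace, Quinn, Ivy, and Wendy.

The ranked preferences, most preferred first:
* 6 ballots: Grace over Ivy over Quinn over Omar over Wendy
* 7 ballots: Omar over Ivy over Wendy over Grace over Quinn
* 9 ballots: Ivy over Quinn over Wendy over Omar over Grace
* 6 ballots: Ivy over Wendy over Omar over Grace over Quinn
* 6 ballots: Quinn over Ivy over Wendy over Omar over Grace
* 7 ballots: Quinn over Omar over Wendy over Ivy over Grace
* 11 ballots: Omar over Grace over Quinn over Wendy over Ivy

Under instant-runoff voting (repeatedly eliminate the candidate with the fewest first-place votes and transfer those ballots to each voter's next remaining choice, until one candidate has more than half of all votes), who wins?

Ivy

Round 1: Omar 18, Grace 6, Quinn 13, Ivy 15, Wendy 0. Wendy eliminated.
Round 2: Omar 18, Grace 6, Quinn 13, Ivy 15. Grace eliminated.
Round 3: Omar 18, Quinn 13, Ivy 21. Quinn eliminated.
Round 4: Omar 25, Ivy 27. Ivy has a majority (≥27).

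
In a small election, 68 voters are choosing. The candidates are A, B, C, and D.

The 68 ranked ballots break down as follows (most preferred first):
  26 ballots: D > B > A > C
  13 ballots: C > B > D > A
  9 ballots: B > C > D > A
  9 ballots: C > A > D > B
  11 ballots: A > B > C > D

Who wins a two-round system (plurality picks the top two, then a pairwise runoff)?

C

Round 1 first-place votes: A 11, B 9, C 22, D 26. D and C advance.
Runoff: D is ranked above C on 26 ballots, C above D on 42.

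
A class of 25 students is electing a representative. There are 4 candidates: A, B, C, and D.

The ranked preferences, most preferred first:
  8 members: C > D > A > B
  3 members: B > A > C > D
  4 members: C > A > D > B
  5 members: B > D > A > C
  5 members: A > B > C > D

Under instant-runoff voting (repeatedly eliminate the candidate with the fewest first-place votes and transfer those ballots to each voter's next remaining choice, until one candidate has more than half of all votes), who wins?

B

Round 1: A 5, B 8, C 12, D 0. D eliminated.
Round 2: A 5, B 8, C 12. A eliminated.
Round 3: B 13, C 12. B has a majority (≥13).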